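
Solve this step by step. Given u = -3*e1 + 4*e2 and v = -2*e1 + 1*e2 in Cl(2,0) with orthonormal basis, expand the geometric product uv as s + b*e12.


Expand: (-3*e1 + 4*e2)(-2*e1 + 1*e2)
= (-3)*(-2)*e1e1 + (-3)*1*e1e2 + 4*(-2)*e2e1 + 4*1*e2e2
Using e1^2 = e2^2 = 1, e2e1 = -e1e2:
Scalar part s = (-3)*(-2) + 4*1 = 6 + 4 = 10
Bivector part b = (-3)*1 - 4*(-2) = -3 - (-8) = 5
uv = 10 + 5*e12


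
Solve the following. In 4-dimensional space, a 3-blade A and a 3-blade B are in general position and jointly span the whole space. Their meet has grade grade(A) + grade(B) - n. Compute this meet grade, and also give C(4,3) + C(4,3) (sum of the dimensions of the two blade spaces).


Meet grade = grade(A) + grade(B) - n
= 3 + 3 - 4 = 2
C(4,3) = 4
C(4,3) = 4
dim_A + dim_B = 4 + 4 = 8


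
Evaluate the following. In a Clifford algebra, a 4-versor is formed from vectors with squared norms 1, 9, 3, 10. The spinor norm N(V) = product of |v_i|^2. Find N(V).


Spinor norm N(V) = |v1|^2 * |v2|^2 * ... * |v4|^2
= 1 * 9 * 3 * 10
Running product: 1, 9, 27, 270
N(V) = 270


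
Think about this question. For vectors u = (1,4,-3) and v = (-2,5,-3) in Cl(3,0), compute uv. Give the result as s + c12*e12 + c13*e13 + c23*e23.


In Cl(3,0): e_i^2 = 1, e_ie_j = -e_je_i for i != j.
Scalar part = u . v = 1*(-2) + 4*5 + (-3)*(-3)
= -2 + 20 + 9 = 27
e12 coeff = 1*5 - 4*(-2) = 5 - (-8) = 13
e13 coeff = 1*(-3) - (-3)*(-2) = -3 - 6 = -9
e23 coeff = 4*(-3) - (-3)*5 = -12 - (-15) = 3
uv = 27 + 13*e12 - 9*e13 + 3*e23


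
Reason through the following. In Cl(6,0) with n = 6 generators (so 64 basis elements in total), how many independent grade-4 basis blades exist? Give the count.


Number of grade-k basis blades in Cl(p,q) with n = p + q is C(n, k).
n = 6 + 0 = 6
C(6, 4) = 6! / (4! * 2!)
= 720 / (24 * 2)
= 15


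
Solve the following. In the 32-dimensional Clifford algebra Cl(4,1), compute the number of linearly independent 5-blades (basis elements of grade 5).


Number of grade-k basis blades in Cl(p,q) with n = p + q is C(n, k).
n = 4 + 1 = 5
C(5, 5) = 5! / (5! * 0!)
= 120 / (120 * 1)
= 1


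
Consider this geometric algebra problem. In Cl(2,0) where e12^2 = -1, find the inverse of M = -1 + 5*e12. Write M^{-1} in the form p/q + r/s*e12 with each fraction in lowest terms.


M = -1 + 5*e12, where e12^2 = -1.
Since M commutes with its reverse ~M = a - b*e12, M * ~M = a^2 - b^2*e12^2 = a^2 + b^2.
So M^{-1} = ~M / (a^2 + b^2) = (a - b*e12)/(a^2 + b^2).
a^2 + b^2 = 1 + 25 = 26
Scalar part = -1/26 = -1/26
Bivector coeff = -5/26 = -5/26
M^{-1} = -1/26 - 5/26*e12


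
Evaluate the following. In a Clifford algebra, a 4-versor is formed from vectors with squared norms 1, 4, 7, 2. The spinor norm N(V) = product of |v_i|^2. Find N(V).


Spinor norm N(V) = |v1|^2 * |v2|^2 * ... * |v4|^2
= 1 * 4 * 7 * 2
Running product: 1, 4, 28, 56
N(V) = 56


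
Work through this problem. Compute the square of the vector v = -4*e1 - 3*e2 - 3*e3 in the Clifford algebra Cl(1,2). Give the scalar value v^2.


v^2 = sum of c_i^2 * e_i^2
Positive signature terms (e_i^2 = +1): (-4)^2 = 16
Negative signature terms (e_j^2 = -1): (-3)^2 + (-3)^2 = 18
v^2 = 16 - 18 = -2


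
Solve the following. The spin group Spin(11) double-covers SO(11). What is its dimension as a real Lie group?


Spin(n) double-covers SO(n); both have Lie algebra so(n) of dimension n(n-1)/2.
n = 11
n(n-1) = 11 * 10 = 110
dim Spin(11) = 110/2 = 55


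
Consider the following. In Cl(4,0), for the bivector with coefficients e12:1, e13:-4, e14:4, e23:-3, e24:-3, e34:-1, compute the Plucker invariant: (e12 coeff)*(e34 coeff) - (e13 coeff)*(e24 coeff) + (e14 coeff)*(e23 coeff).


Plucker relation: af - be + cd
a*f = 1*(-1) = -1
b*e = (-4)*(-3) = 12
c*d = 4*(-3) = -12
af - be + cd = -1 - 12 + (-12)
= -25


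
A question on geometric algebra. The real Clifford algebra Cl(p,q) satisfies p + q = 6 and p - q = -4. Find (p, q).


We need p + q = 6 and p - q = -4.
Adding: 2p = 6 + (-4) = 2, so p = 1.
Then q = 6 - 1 = 5.
(p, q) = (1, 5)


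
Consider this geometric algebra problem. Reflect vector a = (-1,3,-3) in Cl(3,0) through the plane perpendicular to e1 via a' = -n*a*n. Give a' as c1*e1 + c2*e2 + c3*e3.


Reflection formula: a' = -n*a*n, with n = e1 (unit vector, n^2 = 1).
For reflection through hyperplane perp to e1:
The component along e1 flips sign, others stay.
a = (-1, 3, -3)
a' = (1, 3, -3)
a' = 1*e1 + 3*e2 - 3*e3


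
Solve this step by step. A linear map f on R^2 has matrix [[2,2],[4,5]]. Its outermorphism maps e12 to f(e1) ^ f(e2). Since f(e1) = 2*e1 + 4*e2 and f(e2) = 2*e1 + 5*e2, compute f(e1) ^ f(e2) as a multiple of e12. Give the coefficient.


The outermorphism of a linear map f sends e1^e2 to f(e1)^f(e2).
f(e1) = 2*e1 + 4*e2
f(e2) = 2*e1 + 5*e2
f(e1) ^ f(e2) = (2*e1 + 4*e2) ^ (2*e1 + 5*e2)
= 2*5*e12 + 4*2*e21
= (10 - 8)*e12
= 2*e12
Coefficient = 2


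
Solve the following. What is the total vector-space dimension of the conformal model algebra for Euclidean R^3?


The conformal model of R^3 uses Cl(4,1): the 3 Euclidean generators plus two extra orthogonal generators e+ (e+^2 = +1) and e- (e-^2 = -1), from which the null vectors e0, einf are built.
Number of generators m = 3 + 2 = 5.
dim Cl(p,q) = 2^m = 2^5 = 32


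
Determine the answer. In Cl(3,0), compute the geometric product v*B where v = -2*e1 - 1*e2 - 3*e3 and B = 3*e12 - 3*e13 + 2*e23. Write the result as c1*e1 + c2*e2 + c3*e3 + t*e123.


vB has grade-1 (vector) and grade-3 (trivector) parts: vB = (v _| B) + (v ^ B).
Vector part <vB>_1:
  e1: -v2*b12 - v3*b13 = -(-1)*(3) - (-3)*(-3) = -6
  e2: v1*b12 - v3*b23 = (-2)*(3) - (-3)*(2) = 0
  e3: v1*b13 + v2*b23 = (-2)*(-3) + (-1)*(2) = 4
Trivector part <vB>_3:
  e123: v1*b23 - v2*b13 + v3*b12 = (-2)*(2) - (-1)*(-3) + (-3)*(3) = -16
vB = -6*e1 + 0*e2 + 4*e3 - 16*e123


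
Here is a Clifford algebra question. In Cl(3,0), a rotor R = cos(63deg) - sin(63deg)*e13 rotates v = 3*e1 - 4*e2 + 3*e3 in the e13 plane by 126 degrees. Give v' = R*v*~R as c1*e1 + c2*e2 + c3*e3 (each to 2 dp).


Rotor R = cos(63deg) - sin(63deg)*e13
Rotation angle theta = 2 * 63 = 126 degrees in the e13 plane (e1 -> e3).
The component perpendicular to the plane (e2) is invariant: v'_2 = v2 = -4.00
cos(126deg) = -0.5878, sin(126deg) = 0.8090
v'_1 = v1*cos(theta) - v3*sin(theta) = 3*(-0.5878) - 3*0.8090 = -4.19
v'_3 = v1*sin(theta) + v3*cos(theta) = 3*0.8090 + 3*(-0.5878) = 0.66
v' = -4.19*e1 - 4.00*e2 + 0.66*e3


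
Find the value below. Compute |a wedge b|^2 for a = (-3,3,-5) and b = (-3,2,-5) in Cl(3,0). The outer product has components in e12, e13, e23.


a wedge b = (a1*b2 - a2*b1)*e12 + (a1*b3 - a3*b1)*e13 + (a2*b3 - a3*b2)*e23
e12 coeff: (-3)*2 - 3*(-3) = -6 - (-9) = 3
e13 coeff: (-3)*(-5) - (-5)*(-3) = 15 - 15 = 0
e23 coeff: 3*(-5) - (-5)*2 = -15 - (-10) = -5
|a wedge b|^2 = 3^2 + 0^2 + (-5)^2
= 9 + 0 + 25
= 34


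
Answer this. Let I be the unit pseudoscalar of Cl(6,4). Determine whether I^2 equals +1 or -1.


The pseudoscalar I = e1...e_n (product of all n generators) of Cl(p,q) satisfies I^2 = (-1)^(q + n(n-1)/2).
p = 6, q = 4, n = p + q = 10
n(n-1)/2 = 10 * 9 / 2 = 45
Exponent = q + n(n-1)/2 = 4 + 45 = 49
I^2 = (-1)^49 = -1


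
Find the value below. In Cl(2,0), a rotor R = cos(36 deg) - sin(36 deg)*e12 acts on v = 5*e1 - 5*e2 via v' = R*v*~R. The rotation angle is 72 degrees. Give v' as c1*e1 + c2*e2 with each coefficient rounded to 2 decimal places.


Rotor R = cos(36deg) - sin(36deg)*e12
Rotation angle theta = 2 * 36 = 72 degrees
v' = R*v*~R rotates v by theta.
cos(72deg) = 0.3090, sin(72deg) = 0.9511
v'_1 = 5*cos(72deg) - (-5)*sin(72deg)
= 5*0.3090 - (-5)*0.9511
= 6.30
v'_2 = 5*sin(72deg) + (-5)*cos(72deg)
= 5*0.9511 + (-5)*0.3090
= 3.21
v' = 6.30*e1 + 3.21*e2


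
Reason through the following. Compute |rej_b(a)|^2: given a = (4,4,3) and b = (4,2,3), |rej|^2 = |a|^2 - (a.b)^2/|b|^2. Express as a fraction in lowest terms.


|a|^2 = 4^2 + 4^2 + 3^2 = 41
|b|^2 = 4^2 + 2^2 + 3^2 = 29
a . b = 4*4 + 4*2 + 3*3 = 33
(a.b)^2 = 33^2 = 1089
|rej|^2 = 41 - 1089/29
= (1189 - 1089)/29
= 100/29
In lowest terms: 100/29


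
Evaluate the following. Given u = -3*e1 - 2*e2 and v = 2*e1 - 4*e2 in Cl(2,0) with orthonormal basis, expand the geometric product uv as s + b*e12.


Expand: (-3*e1 - 2*e2)(2*e1 - 4*e2)
= (-3)*2*e1e1 + (-3)*(-4)*e1e2 + (-2)*2*e2e1 + (-2)*(-4)*e2e2
Using e1^2 = e2^2 = 1, e2e1 = -e1e2:
Scalar part s = (-3)*2 + (-2)*(-4) = -6 + 8 = 2
Bivector part b = (-3)*(-4) - (-2)*2 = 12 - (-4) = 16
uv = 2 + 16*e12


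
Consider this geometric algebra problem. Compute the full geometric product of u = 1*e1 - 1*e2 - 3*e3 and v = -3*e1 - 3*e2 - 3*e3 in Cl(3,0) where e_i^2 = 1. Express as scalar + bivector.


In Cl(3,0): e_i^2 = 1, e_ie_j = -e_je_i for i != j.
Scalar part = u . v = 1*(-3) + (-1)*(-3) + (-3)*(-3)
= -3 + 3 + 9 = 9
e12 coeff = 1*(-3) - (-1)*(-3) = -3 - 3 = -6
e13 coeff = 1*(-3) - (-3)*(-3) = -3 - 9 = -12
e23 coeff = (-1)*(-3) - (-3)*(-3) = 3 - 9 = -6
uv = 9 - 6*e12 - 12*e13 - 6*e23


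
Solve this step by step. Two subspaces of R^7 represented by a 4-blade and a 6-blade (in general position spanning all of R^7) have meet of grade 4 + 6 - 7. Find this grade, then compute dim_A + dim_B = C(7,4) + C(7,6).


Meet grade = grade(A) + grade(B) - n
= 4 + 6 - 7 = 3
C(7,4) = 35
C(7,6) = 7
dim_A + dim_B = 35 + 7 = 42


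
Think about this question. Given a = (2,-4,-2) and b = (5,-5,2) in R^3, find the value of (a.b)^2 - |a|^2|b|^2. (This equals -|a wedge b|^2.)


a . b = 2*5 + (-4)*(-5) + (-2)*2
= 10 + 20 + (-4) = 26
|a|^2 = 2^2 + (-4)^2 + (-2)^2 = 24
|b|^2 = 5^2 + (-5)^2 + 2^2 = 54
(a.b)^2 = 26^2 = 676
|a|^2 * |b|^2 = 24 * 54 = 1296
Result = 676 - 1296 = -620


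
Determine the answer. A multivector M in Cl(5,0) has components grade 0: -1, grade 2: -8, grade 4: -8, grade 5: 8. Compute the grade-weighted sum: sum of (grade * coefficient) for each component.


Grade-weighted sum = sum of grade_k * coefficient_k
0*(-1) = 0
2*(-8) = -16
4*(-8) = -32
5*8 = 40
Total = 0 + (-16) + (-32) + 40 = -8


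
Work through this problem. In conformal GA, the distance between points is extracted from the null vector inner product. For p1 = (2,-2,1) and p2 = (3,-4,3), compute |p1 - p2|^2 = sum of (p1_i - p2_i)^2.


p1 - p2 = (-1, 2, -2)
|p1 - p2|^2 = (-1)^2 + 2^2 + (-2)^2
= 1 + 4 + 4
= 9


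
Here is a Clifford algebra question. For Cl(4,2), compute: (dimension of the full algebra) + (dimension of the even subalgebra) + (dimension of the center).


n = 4 + 2 = 6
Total dim = 2^6 = 64
Even subalgebra dim = 2^5 = 32
n is even, so center dim = 1
Sum = 64 + 32 + 1 = 97


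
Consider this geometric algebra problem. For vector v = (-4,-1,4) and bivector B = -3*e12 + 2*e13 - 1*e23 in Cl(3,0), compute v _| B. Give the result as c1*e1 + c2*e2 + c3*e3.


Left contraction v _| B = <vB>_1 (grade-1 part of the geometric product vB).
Using e1_|e12 = e2, e2_|e12 = -e1, e1_|e13 = e3, e3_|e13 = -e1, e2_|e23 = e3, e3_|e23 = -e2:
e1 coeff: -v2*b12 - v3*b13 = -(-1)*(-3) - (4)*(2) = -11
e2 coeff: v1*b12 - v3*b23 = (-4)*(-3) - (4)*(-1) = 16
e3 coeff: v1*b13 + v2*b23 = (-4)*(2) + (-1)*(-1) = -7
v _| B = -11*e1 + 16*e2 - 7*e3


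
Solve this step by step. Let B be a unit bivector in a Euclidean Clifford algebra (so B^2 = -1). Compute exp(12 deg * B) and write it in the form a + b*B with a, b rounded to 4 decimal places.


For a unit bivector B with B^2 = -1, the exponential series gives
e^(theta*B) = cos(theta) + sin(theta)*B (the GA analogue of Euler's formula).
theta = 12 degrees = 0.20944 rad
cos(12 deg) = 0.9781
sin(12 deg) = 0.2079
exp(theta*B) = 0.9781 + 0.2079*B


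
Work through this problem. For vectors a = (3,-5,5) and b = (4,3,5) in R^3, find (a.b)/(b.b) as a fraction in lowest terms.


Projection coefficient = (a . b) / (b . b)
a . b = 3*4 + (-5)*3 + 5*5
= 12 + (-15) + 25 = 22
b . b = 4^2 + 3^2 + 5^2
= 16 + 9 + 25 = 50
Coefficient = 22/50
In lowest terms: 11/25


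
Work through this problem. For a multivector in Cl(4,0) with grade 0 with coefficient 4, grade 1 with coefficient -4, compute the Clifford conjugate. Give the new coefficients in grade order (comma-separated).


Clifford conjugate sign for grade k: (-1)^(k(k+1)/2)
Grade 0: (-1)^(0*1/2) = (-1)^0 = 1, coeff 4 -> 4
Grade 1: (-1)^(1*2/2) = (-1)^1 = -1, coeff -4 -> 4
Conjugated coefficients: 4, 4


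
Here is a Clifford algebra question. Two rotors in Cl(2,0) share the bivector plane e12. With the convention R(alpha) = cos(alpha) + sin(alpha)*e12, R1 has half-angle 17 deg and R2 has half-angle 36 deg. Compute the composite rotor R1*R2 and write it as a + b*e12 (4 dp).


Same-plane rotors commute and their half-angles add:
R1*R2 = cos(a1 + a2) + sin(a1 + a2)*e12.
a1 + a2 = 17 + 36 = 53 deg
cos(53 deg) = 0.6018
sin(53 deg) = 0.7986
R1*R2 = 0.6018 + 0.7986*e12


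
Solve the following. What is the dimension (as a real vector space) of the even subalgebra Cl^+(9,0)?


Even subalgebra dimension = 2^(n-1)
n = 9 + 0 = 9
2^(9 - 1) = 2^8 = 256
Verification: sum of C(9,k) for even k = 1 + 36 + 126 + 84 + 9 = 256
Result = 256


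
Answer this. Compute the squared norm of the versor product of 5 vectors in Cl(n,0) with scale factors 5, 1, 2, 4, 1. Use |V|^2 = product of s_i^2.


Each vector v_i has |v_i|^2 = s_i^2
Squared scales: 5^2 = 25, 1^2 = 1, 2^2 = 4, 4^2 = 16, 1^2 = 1
|V|^2 = 25 * 1 * 4 * 16 * 1
= 1600


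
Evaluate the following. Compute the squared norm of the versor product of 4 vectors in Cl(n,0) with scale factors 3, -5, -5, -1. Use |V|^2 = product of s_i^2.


Each vector v_i has |v_i|^2 = s_i^2
Squared scales: 3^2 = 9, (-5)^2 = 25, (-5)^2 = 25, (-1)^2 = 1
|V|^2 = 9 * 25 * 25 * 1
= 5625


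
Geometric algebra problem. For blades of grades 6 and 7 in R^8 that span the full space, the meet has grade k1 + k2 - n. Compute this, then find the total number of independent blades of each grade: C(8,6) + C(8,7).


Meet grade = grade(A) + grade(B) - n
= 6 + 7 - 8 = 5
C(8,6) = 28
C(8,7) = 8
dim_A + dim_B = 28 + 8 = 36


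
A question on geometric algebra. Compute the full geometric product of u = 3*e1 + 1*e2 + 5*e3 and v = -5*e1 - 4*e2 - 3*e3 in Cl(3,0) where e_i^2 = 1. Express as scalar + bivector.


In Cl(3,0): e_i^2 = 1, e_ie_j = -e_je_i for i != j.
Scalar part = u . v = 3*(-5) + 1*(-4) + 5*(-3)
= -15 + (-4) + (-15) = -34
e12 coeff = 3*(-4) - 1*(-5) = -12 - (-5) = -7
e13 coeff = 3*(-3) - 5*(-5) = -9 - (-25) = 16
e23 coeff = 1*(-3) - 5*(-4) = -3 - (-20) = 17
uv = -34 - 7*e12 + 16*e13 + 17*e23


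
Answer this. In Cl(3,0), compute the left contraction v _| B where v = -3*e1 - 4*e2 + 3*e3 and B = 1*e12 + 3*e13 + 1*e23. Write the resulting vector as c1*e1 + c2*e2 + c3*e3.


Left contraction v _| B = <vB>_1 (grade-1 part of the geometric product vB).
Using e1_|e12 = e2, e2_|e12 = -e1, e1_|e13 = e3, e3_|e13 = -e1, e2_|e23 = e3, e3_|e23 = -e2:
e1 coeff: -v2*b12 - v3*b13 = -(-4)*(1) - (3)*(3) = -5
e2 coeff: v1*b12 - v3*b23 = (-3)*(1) - (3)*(1) = -6
e3 coeff: v1*b13 + v2*b23 = (-3)*(3) + (-4)*(1) = -13
v _| B = -5*e1 - 6*e2 - 13*e3


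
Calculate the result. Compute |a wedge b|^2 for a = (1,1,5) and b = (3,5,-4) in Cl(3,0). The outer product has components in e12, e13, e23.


a wedge b = (a1*b2 - a2*b1)*e12 + (a1*b3 - a3*b1)*e13 + (a2*b3 - a3*b2)*e23
e12 coeff: 1*5 - 1*3 = 5 - 3 = 2
e13 coeff: 1*(-4) - 5*3 = -4 - 15 = -19
e23 coeff: 1*(-4) - 5*5 = -4 - 25 = -29
|a wedge b|^2 = 2^2 + (-19)^2 + (-29)^2
= 4 + 361 + 841
= 1206


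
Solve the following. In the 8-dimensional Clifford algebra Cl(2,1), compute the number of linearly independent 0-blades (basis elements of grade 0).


Number of grade-k basis blades in Cl(p,q) with n = p + q is C(n, k).
n = 2 + 1 = 3
C(3, 0) = 3! / (0! * 3!)
= 6 / (1 * 6)
= 1


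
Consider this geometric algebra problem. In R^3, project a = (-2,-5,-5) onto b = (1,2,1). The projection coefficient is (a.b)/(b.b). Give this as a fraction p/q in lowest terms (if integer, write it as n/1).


Projection coefficient = (a . b) / (b . b)
a . b = (-2)*1 + (-5)*2 + (-5)*1
= -2 + (-10) + (-5) = -17
b . b = 1^2 + 2^2 + 1^2
= 1 + 4 + 1 = 6
Coefficient = -17/6
In lowest terms: -17/6


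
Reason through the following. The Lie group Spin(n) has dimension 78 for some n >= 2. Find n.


dim Spin(n) = dim so(n) = n(n-1)/2.
Solve n(n-1)/2 = 78, i.e. n^2 - n - 156 = 0.
Discriminant = 1 + 8*78 = 625
n = (1 + sqrt(625))/2 = (1 + 25)/2 = 13


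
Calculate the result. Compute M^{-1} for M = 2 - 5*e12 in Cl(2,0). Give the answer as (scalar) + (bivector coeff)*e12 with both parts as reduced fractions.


M = 2 - 5*e12, where e12^2 = -1.
Since M commutes with its reverse ~M = a - b*e12, M * ~M = a^2 - b^2*e12^2 = a^2 + b^2.
So M^{-1} = ~M / (a^2 + b^2) = (a - b*e12)/(a^2 + b^2).
a^2 + b^2 = 4 + 25 = 29
Scalar part = 2/29 = 2/29
Bivector coeff = 5/29 = 5/29
M^{-1} = 2/29 + 5/29*e12


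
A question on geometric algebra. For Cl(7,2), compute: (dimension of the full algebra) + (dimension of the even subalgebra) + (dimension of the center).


n = 7 + 2 = 9
Total dim = 2^9 = 512
Even subalgebra dim = 2^8 = 256
n is odd, so center dim = 2
Sum = 512 + 256 + 2 = 770


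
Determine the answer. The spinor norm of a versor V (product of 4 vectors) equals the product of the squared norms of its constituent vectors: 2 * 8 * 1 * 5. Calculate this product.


Spinor norm N(V) = |v1|^2 * |v2|^2 * ... * |v4|^2
= 2 * 8 * 1 * 5
Running product: 2, 16, 16, 80
N(V) = 80


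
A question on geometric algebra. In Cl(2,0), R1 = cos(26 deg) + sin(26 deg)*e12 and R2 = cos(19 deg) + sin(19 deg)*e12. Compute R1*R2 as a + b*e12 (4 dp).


Same-plane rotors commute and their half-angles add:
R1*R2 = cos(a1 + a2) + sin(a1 + a2)*e12.
a1 + a2 = 26 + 19 = 45 deg
cos(45 deg) = 0.7071
sin(45 deg) = 0.7071
R1*R2 = 0.7071 + 0.7071*e12


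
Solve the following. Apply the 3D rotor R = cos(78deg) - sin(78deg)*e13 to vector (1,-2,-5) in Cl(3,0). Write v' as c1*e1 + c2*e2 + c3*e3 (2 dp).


Rotor R = cos(78deg) - sin(78deg)*e13
Rotation angle theta = 2 * 78 = 156 degrees in the e13 plane (e1 -> e3).
The component perpendicular to the plane (e2) is invariant: v'_2 = v2 = -2.00
cos(156deg) = -0.9135, sin(156deg) = 0.4067
v'_1 = v1*cos(theta) - v3*sin(theta) = 1*(-0.9135) - (-5)*0.4067 = 1.12
v'_3 = v1*sin(theta) + v3*cos(theta) = 1*0.4067 + (-5)*(-0.9135) = 4.97
v' = 1.12*e1 - 2.00*e2 + 4.97*e3


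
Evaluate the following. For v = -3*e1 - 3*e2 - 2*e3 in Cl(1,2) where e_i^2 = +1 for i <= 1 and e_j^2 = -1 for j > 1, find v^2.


v^2 = sum of c_i^2 * e_i^2
Positive signature terms (e_i^2 = +1): (-3)^2 = 9
Negative signature terms (e_j^2 = -1): (-3)^2 + (-2)^2 = 13
v^2 = 9 - 13 = -4


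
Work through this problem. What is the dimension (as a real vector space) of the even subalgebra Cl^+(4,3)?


Even subalgebra dimension = 2^(n-1)
n = 4 + 3 = 7
2^(7 - 1) = 2^6 = 64
Verification: sum of C(7,k) for even k = 1 + 21 + 35 + 7 = 64
Result = 64


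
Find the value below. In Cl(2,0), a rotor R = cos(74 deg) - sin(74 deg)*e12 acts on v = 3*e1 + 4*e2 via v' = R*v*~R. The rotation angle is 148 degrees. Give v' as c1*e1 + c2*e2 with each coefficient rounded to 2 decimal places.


Rotor R = cos(74deg) - sin(74deg)*e12
Rotation angle theta = 2 * 74 = 148 degrees
v' = R*v*~R rotates v by theta.
cos(148deg) = -0.8480, sin(148deg) = 0.5299
v'_1 = 3*cos(148deg) - 4*sin(148deg)
= 3*(-0.8480) - 4*0.5299
= -4.66
v'_2 = 3*sin(148deg) + 4*cos(148deg)
= 3*0.5299 + 4*(-0.8480)
= -1.80
v' = -4.66*e1 - 1.80*e2


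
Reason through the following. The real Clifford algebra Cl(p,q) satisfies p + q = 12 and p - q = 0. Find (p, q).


We need p + q = 12 and p - q = 0.
Adding: 2p = 12 + 0 = 12, so p = 6.
Then q = 12 - 6 = 6.
(p, q) = (6, 6)


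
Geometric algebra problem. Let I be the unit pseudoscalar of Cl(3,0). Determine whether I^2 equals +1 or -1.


The pseudoscalar I = e1...e_n (product of all n generators) of Cl(p,q) satisfies I^2 = (-1)^(q + n(n-1)/2).
p = 3, q = 0, n = p + q = 3
n(n-1)/2 = 3 * 2 / 2 = 3
Exponent = q + n(n-1)/2 = 0 + 3 = 3
I^2 = (-1)^3 = -1


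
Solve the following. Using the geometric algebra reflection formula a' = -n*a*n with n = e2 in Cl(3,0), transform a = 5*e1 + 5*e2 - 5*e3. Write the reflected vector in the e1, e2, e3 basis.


Reflection formula: a' = -n*a*n, with n = e2 (unit vector, n^2 = 1).
For reflection through hyperplane perp to e2:
The component along e2 flips sign, others stay.
a = (5, 5, -5)
a' = (5, -5, -5)
a' = 5*e1 - 5*e2 - 5*e3


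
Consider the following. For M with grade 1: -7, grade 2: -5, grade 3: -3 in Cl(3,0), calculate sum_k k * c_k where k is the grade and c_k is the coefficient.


Grade-weighted sum = sum of grade_k * coefficient_k
1*(-7) = -7
2*(-5) = -10
3*(-3) = -9
Total = -7 + (-10) + (-9) = -26


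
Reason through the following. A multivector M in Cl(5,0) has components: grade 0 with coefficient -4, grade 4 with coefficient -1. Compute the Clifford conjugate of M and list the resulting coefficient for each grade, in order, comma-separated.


Clifford conjugate sign for grade k: (-1)^(k(k+1)/2)
Grade 0: (-1)^(0*1/2) = (-1)^0 = 1, coeff -4 -> -4
Grade 4: (-1)^(4*5/2) = (-1)^10 = 1, coeff -1 -> -1
Conjugated coefficients: -4, -1


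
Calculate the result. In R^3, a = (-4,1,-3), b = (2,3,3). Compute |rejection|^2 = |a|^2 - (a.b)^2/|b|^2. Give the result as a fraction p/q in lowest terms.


|a|^2 = (-4)^2 + 1^2 + (-3)^2 = 26
|b|^2 = 2^2 + 3^2 + 3^2 = 22
a . b = (-4)*2 + 1*3 + (-3)*3 = -14
(a.b)^2 = (-14)^2 = 196
|rej|^2 = 26 - 196/22
= (572 - 196)/22
= 376/22
In lowest terms: 188/11


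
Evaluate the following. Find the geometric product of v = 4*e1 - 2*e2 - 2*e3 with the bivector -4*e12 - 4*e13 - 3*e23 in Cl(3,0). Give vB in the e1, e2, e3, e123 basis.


vB has grade-1 (vector) and grade-3 (trivector) parts: vB = (v _| B) + (v ^ B).
Vector part <vB>_1:
  e1: -v2*b12 - v3*b13 = -(-2)*(-4) - (-2)*(-4) = -16
  e2: v1*b12 - v3*b23 = (4)*(-4) - (-2)*(-3) = -22
  e3: v1*b13 + v2*b23 = (4)*(-4) + (-2)*(-3) = -10
Trivector part <vB>_3:
  e123: v1*b23 - v2*b13 + v3*b12 = (4)*(-3) - (-2)*(-4) + (-2)*(-4) = -12
vB = -16*e1 - 22*e2 - 10*e3 - 12*e123


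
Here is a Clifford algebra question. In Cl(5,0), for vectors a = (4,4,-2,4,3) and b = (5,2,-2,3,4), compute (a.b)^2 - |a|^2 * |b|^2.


a . b = 4*5 + 4*2 + (-2)*(-2) + 4*3 + 3*4
= 20 + 8 + 4 + 12 + 12 = 56
|a|^2 = 4^2 + 4^2 + (-2)^2 + 4^2 + 3^2 = 61
|b|^2 = 5^2 + 2^2 + (-2)^2 + 3^2 + 4^2 = 58
(a.b)^2 = 56^2 = 3136
|a|^2 * |b|^2 = 61 * 58 = 3538
Result = 3136 - 3538 = -402


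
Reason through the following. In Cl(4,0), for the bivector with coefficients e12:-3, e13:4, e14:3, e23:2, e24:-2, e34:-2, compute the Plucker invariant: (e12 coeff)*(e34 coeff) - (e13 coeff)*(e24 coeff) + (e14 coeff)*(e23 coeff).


Plucker relation: af - be + cd
a*f = (-3)*(-2) = 6
b*e = 4*(-2) = -8
c*d = 3*2 = 6
af - be + cd = 6 - (-8) + 6
= 20


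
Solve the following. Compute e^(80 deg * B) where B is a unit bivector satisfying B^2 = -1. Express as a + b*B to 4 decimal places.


For a unit bivector B with B^2 = -1, the exponential series gives
e^(theta*B) = cos(theta) + sin(theta)*B (the GA analogue of Euler's formula).
theta = 80 degrees = 1.396263 rad
cos(80 deg) = 0.1736
sin(80 deg) = 0.9848
exp(theta*B) = 0.1736 + 0.9848*B


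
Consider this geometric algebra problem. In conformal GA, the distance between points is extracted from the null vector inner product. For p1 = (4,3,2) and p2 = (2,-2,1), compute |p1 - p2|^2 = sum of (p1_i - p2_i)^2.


p1 - p2 = (2, 5, 1)
|p1 - p2|^2 = 2^2 + 5^2 + 1^2
= 4 + 25 + 1
= 30


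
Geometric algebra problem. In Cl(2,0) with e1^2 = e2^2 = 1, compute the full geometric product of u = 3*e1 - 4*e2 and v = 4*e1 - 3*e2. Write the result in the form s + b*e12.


Expand: (3*e1 - 4*e2)(4*e1 - 3*e2)
= 3*4*e1e1 + 3*(-3)*e1e2 + (-4)*4*e2e1 + (-4)*(-3)*e2e2
Using e1^2 = e2^2 = 1, e2e1 = -e1e2:
Scalar part s = 3*4 + (-4)*(-3) = 12 + 12 = 24
Bivector part b = 3*(-3) - (-4)*4 = -9 - (-16) = 7
uv = 24 + 7*e12


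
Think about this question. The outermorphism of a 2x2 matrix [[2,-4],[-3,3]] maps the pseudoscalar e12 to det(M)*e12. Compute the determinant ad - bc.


The outermorphism of a linear map f sends e1^e2 to f(e1)^f(e2).
f(e1) = 2*e1 - 3*e2
f(e2) = -4*e1 + 3*e2
f(e1) ^ f(e2) = (2*e1 - 3*e2) ^ (-4*e1 + 3*e2)
= 2*3*e12 + (-3)*(-4)*e21
= (6 - 12)*e12
= -6*e12
Coefficient = -6


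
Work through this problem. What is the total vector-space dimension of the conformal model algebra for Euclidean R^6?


The conformal model of R^6 uses Cl(7,1): the 6 Euclidean generators plus two extra orthogonal generators e+ (e+^2 = +1) and e- (e-^2 = -1), from which the null vectors e0, einf are built.
Number of generators m = 6 + 2 = 8.
dim Cl(p,q) = 2^m = 2^8 = 256


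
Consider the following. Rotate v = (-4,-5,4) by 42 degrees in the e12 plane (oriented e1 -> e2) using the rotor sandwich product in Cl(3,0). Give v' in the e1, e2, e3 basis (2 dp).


Rotor R = cos(21deg) - sin(21deg)*e12
Rotation angle theta = 2 * 21 = 42 degrees in the e12 plane (e1 -> e2).
The component perpendicular to the plane (e3) is invariant: v'_3 = v3 = 4.00
cos(42deg) = 0.7431, sin(42deg) = 0.6691
v'_1 = v1*cos(theta) - v2*sin(theta) = -4*0.7431 - (-5)*0.6691 = 0.37
v'_2 = v1*sin(theta) + v2*cos(theta) = -4*0.6691 + (-5)*0.7431 = -6.39
v' = 0.37*e1 - 6.39*e2 + 4.00*e3


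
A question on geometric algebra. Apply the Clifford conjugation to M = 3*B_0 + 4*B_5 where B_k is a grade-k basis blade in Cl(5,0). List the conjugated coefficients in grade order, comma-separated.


Clifford conjugate sign for grade k: (-1)^(k(k+1)/2)
Grade 0: (-1)^(0*1/2) = (-1)^0 = 1, coeff 3 -> 3
Grade 5: (-1)^(5*6/2) = (-1)^15 = -1, coeff 4 -> -4
Conjugated coefficients: 3, -4


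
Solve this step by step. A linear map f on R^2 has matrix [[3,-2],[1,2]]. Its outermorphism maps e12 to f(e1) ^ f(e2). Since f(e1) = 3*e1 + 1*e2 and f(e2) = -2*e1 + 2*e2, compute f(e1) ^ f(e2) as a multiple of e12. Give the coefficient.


The outermorphism of a linear map f sends e1^e2 to f(e1)^f(e2).
f(e1) = 3*e1 + 1*e2
f(e2) = -2*e1 + 2*e2
f(e1) ^ f(e2) = (3*e1 + 1*e2) ^ (-2*e1 + 2*e2)
= 3*2*e12 + 1*(-2)*e21
= (6 - (-2))*e12
= 8*e12
Coefficient = 8


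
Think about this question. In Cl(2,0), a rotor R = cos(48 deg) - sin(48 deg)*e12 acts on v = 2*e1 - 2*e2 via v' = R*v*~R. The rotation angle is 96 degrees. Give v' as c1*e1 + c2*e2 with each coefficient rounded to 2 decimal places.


Rotor R = cos(48deg) - sin(48deg)*e12
Rotation angle theta = 2 * 48 = 96 degrees
v' = R*v*~R rotates v by theta.
cos(96deg) = -0.1045, sin(96deg) = 0.9945
v'_1 = 2*cos(96deg) - (-2)*sin(96deg)
= 2*(-0.1045) - (-2)*0.9945
= 1.78
v'_2 = 2*sin(96deg) + (-2)*cos(96deg)
= 2*0.9945 + (-2)*(-0.1045)
= 2.20
v' = 1.78*e1 + 2.20*e2


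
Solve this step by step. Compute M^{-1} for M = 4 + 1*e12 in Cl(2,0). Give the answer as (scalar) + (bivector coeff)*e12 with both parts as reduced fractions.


M = 4 + 1*e12, where e12^2 = -1.
Since M commutes with its reverse ~M = a - b*e12, M * ~M = a^2 - b^2*e12^2 = a^2 + b^2.
So M^{-1} = ~M / (a^2 + b^2) = (a - b*e12)/(a^2 + b^2).
a^2 + b^2 = 16 + 1 = 17
Scalar part = 4/17 = 4/17
Bivector coeff = -1/17 = -1/17
M^{-1} = 4/17 - 1/17*e12


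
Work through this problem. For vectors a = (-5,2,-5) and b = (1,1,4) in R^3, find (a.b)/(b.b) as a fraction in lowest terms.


Projection coefficient = (a . b) / (b . b)
a . b = (-5)*1 + 2*1 + (-5)*4
= -5 + 2 + (-20) = -23
b . b = 1^2 + 1^2 + 4^2
= 1 + 1 + 16 = 18
Coefficient = -23/18
In lowest terms: -23/18


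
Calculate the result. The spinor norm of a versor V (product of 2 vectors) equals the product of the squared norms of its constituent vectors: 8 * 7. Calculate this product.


Spinor norm N(V) = |v1|^2 * |v2|^2 * ... * |v2|^2
= 8 * 7
Running product: 8, 56
N(V) = 56


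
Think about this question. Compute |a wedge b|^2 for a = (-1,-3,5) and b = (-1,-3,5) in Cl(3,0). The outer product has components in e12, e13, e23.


a wedge b = (a1*b2 - a2*b1)*e12 + (a1*b3 - a3*b1)*e13 + (a2*b3 - a3*b2)*e23
e12 coeff: (-1)*(-3) - (-3)*(-1) = 3 - 3 = 0
e13 coeff: (-1)*5 - 5*(-1) = -5 - (-5) = 0
e23 coeff: (-3)*5 - 5*(-3) = -15 - (-15) = 0
|a wedge b|^2 = 0^2 + 0^2 + 0^2
= 0 + 0 + 0
= 0


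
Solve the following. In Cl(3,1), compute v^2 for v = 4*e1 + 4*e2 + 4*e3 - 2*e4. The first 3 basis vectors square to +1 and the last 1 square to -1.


v^2 = sum of c_i^2 * e_i^2
Positive signature terms (e_i^2 = +1): 4^2 + 4^2 + 4^2 = 48
Negative signature terms (e_j^2 = -1): (-2)^2 = 4
v^2 = 48 - 4 = 44


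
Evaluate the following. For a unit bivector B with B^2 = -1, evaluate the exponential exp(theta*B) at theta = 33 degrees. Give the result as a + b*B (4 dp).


For a unit bivector B with B^2 = -1, the exponential series gives
e^(theta*B) = cos(theta) + sin(theta)*B (the GA analogue of Euler's formula).
theta = 33 degrees = 0.575959 rad
cos(33 deg) = 0.8387
sin(33 deg) = 0.5446
exp(theta*B) = 0.8387 + 0.5446*B


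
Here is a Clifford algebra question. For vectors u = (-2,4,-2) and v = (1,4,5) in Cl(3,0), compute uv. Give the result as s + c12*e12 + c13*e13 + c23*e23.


In Cl(3,0): e_i^2 = 1, e_ie_j = -e_je_i for i != j.
Scalar part = u . v = (-2)*1 + 4*4 + (-2)*5
= -2 + 16 + (-10) = 4
e12 coeff = (-2)*4 - 4*1 = -8 - 4 = -12
e13 coeff = (-2)*5 - (-2)*1 = -10 - (-2) = -8
e23 coeff = 4*5 - (-2)*4 = 20 - (-8) = 28
uv = 4 - 12*e12 - 8*e13 + 28*e23


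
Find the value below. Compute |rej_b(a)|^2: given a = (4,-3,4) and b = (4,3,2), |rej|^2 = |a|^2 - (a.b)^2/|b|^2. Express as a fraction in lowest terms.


|a|^2 = 4^2 + (-3)^2 + 4^2 = 41
|b|^2 = 4^2 + 3^2 + 2^2 = 29
a . b = 4*4 + (-3)*3 + 4*2 = 15
(a.b)^2 = 15^2 = 225
|rej|^2 = 41 - 225/29
= (1189 - 225)/29
= 964/29
In lowest terms: 964/29


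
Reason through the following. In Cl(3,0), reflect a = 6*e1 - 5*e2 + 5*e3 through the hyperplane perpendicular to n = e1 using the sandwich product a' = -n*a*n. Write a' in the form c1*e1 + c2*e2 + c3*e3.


Reflection formula: a' = -n*a*n, with n = e1 (unit vector, n^2 = 1).
For reflection through hyperplane perp to e1:
The component along e1 flips sign, others stay.
a = (6, -5, 5)
a' = (-6, -5, 5)
a' = -6*e1 - 5*e2 + 5*e3


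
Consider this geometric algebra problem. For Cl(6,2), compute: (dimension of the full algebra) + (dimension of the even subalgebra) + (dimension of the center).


n = 6 + 2 = 8
Total dim = 2^8 = 256
Even subalgebra dim = 2^7 = 128
n is even, so center dim = 1
Sum = 256 + 128 + 1 = 385


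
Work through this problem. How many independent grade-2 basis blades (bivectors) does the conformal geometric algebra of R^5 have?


The conformal model of R^5 uses Cl(6,1) with m = 5 + 2 = 7 generators.
Number of grade-2 blades = C(m, 2) = C(7, 2)
= 7*6/2 = 21


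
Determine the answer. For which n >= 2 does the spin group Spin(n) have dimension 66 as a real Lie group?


dim Spin(n) = dim so(n) = n(n-1)/2.
Solve n(n-1)/2 = 66, i.e. n^2 - n - 132 = 0.
Discriminant = 1 + 8*66 = 529
n = (1 + sqrt(529))/2 = (1 + 23)/2 = 12


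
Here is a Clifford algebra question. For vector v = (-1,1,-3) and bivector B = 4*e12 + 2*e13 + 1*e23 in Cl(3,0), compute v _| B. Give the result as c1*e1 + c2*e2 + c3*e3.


Left contraction v _| B = <vB>_1 (grade-1 part of the geometric product vB).
Using e1_|e12 = e2, e2_|e12 = -e1, e1_|e13 = e3, e3_|e13 = -e1, e2_|e23 = e3, e3_|e23 = -e2:
e1 coeff: -v2*b12 - v3*b13 = -(1)*(4) - (-3)*(2) = 2
e2 coeff: v1*b12 - v3*b23 = (-1)*(4) - (-3)*(1) = -1
e3 coeff: v1*b13 + v2*b23 = (-1)*(2) + (1)*(1) = -1
v _| B = 2*e1 - 1*e2 - 1*e3


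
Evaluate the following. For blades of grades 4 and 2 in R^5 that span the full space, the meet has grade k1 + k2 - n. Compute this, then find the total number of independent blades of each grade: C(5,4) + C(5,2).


Meet grade = grade(A) + grade(B) - n
= 4 + 2 - 5 = 1
C(5,4) = 5
C(5,2) = 10
dim_A + dim_B = 5 + 10 = 15


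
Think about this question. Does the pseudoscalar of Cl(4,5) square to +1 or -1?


The pseudoscalar I = e1...e_n (product of all n generators) of Cl(p,q) satisfies I^2 = (-1)^(q + n(n-1)/2).
p = 4, q = 5, n = p + q = 9
n(n-1)/2 = 9 * 8 / 2 = 36
Exponent = q + n(n-1)/2 = 5 + 36 = 41
I^2 = (-1)^41 = -1


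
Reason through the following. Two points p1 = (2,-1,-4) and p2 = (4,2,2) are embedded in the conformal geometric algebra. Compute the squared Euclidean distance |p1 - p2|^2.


p1 - p2 = (-2, -3, -6)
|p1 - p2|^2 = (-2)^2 + (-3)^2 + (-6)^2
= 4 + 9 + 36
= 49


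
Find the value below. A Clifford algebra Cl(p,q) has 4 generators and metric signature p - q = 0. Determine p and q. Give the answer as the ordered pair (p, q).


We need p + q = 4 and p - q = 0.
Adding: 2p = 4 + 0 = 4, so p = 2.
Then q = 4 - 2 = 2.
(p, q) = (2, 2)


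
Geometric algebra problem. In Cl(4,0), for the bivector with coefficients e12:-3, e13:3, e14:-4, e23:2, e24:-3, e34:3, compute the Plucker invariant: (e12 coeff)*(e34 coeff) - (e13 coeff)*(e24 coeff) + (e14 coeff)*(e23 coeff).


Plucker relation: af - be + cd
a*f = (-3)*3 = -9
b*e = 3*(-3) = -9
c*d = (-4)*2 = -8
af - be + cd = -9 - (-9) + (-8)
= -8


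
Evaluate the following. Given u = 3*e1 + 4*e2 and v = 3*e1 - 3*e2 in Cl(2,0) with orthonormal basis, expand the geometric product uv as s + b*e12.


Expand: (3*e1 + 4*e2)(3*e1 - 3*e2)
= 3*3*e1e1 + 3*(-3)*e1e2 + 4*3*e2e1 + 4*(-3)*e2e2
Using e1^2 = e2^2 = 1, e2e1 = -e1e2:
Scalar part s = 3*3 + 4*(-3) = 9 + (-12) = -3
Bivector part b = 3*(-3) - 4*3 = -9 - 12 = -21
uv = -3 - 21*e12


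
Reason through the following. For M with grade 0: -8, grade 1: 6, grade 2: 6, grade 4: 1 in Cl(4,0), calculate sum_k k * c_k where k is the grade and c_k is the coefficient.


Grade-weighted sum = sum of grade_k * coefficient_k
0*(-8) = 0
1*6 = 6
2*6 = 12
4*1 = 4
Total = 0 + 6 + 12 + 4 = 22


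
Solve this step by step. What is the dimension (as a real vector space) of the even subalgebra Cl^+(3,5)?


Even subalgebra dimension = 2^(n-1)
n = 3 + 5 = 8
2^(8 - 1) = 2^7 = 128
Verification: sum of C(8,k) for even k = 1 + 28 + 70 + 28 + 1 = 128
Result = 128


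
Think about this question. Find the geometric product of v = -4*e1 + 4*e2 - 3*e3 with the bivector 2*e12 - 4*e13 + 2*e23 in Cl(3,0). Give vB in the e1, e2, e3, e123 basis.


vB has grade-1 (vector) and grade-3 (trivector) parts: vB = (v _| B) + (v ^ B).
Vector part <vB>_1:
  e1: -v2*b12 - v3*b13 = -(4)*(2) - (-3)*(-4) = -20
  e2: v1*b12 - v3*b23 = (-4)*(2) - (-3)*(2) = -2
  e3: v1*b13 + v2*b23 = (-4)*(-4) + (4)*(2) = 24
Trivector part <vB>_3:
  e123: v1*b23 - v2*b13 + v3*b12 = (-4)*(2) - (4)*(-4) + (-3)*(2) = 2
vB = -20*e1 - 2*e2 + 24*e3 + 2*e123


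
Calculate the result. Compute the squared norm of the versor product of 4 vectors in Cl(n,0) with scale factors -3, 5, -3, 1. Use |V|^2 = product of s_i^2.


Each vector v_i has |v_i|^2 = s_i^2
Squared scales: (-3)^2 = 9, 5^2 = 25, (-3)^2 = 9, 1^2 = 1
|V|^2 = 9 * 25 * 9 * 1
= 2025


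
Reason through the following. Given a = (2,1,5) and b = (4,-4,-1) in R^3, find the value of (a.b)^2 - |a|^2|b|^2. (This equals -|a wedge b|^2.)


a . b = 2*4 + 1*(-4) + 5*(-1)
= 8 + (-4) + (-5) = -1
|a|^2 = 2^2 + 1^2 + 5^2 = 30
|b|^2 = 4^2 + (-4)^2 + (-1)^2 = 33
(a.b)^2 = (-1)^2 = 1
|a|^2 * |b|^2 = 30 * 33 = 990
Result = 1 - 990 = -989


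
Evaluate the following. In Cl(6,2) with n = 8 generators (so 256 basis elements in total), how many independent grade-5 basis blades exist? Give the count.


Number of grade-k basis blades in Cl(p,q) with n = p + q is C(n, k).
n = 6 + 2 = 8
C(8, 5) = 8! / (5! * 3!)
= 40320 / (120 * 6)
= 56


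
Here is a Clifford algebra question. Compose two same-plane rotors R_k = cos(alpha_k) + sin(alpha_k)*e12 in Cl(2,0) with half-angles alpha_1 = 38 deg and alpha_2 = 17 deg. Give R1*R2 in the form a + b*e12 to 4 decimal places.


Same-plane rotors commute and their half-angles add:
R1*R2 = cos(a1 + a2) + sin(a1 + a2)*e12.
a1 + a2 = 38 + 17 = 55 deg
cos(55 deg) = 0.5736
sin(55 deg) = 0.8192
R1*R2 = 0.5736 + 0.8192*e12


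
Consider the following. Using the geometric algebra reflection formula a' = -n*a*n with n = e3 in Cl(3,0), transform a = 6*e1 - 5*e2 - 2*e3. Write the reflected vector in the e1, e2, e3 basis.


Reflection formula: a' = -n*a*n, with n = e3 (unit vector, n^2 = 1).
For reflection through hyperplane perp to e3:
The component along e3 flips sign, others stay.
a = (6, -5, -2)
a' = (6, -5, 2)
a' = 6*e1 - 5*e2 + 2*e3


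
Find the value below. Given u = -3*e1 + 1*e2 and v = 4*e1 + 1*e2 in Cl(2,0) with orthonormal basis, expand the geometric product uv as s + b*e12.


Expand: (-3*e1 + 1*e2)(4*e1 + 1*e2)
= (-3)*4*e1e1 + (-3)*1*e1e2 + 1*4*e2e1 + 1*1*e2e2
Using e1^2 = e2^2 = 1, e2e1 = -e1e2:
Scalar part s = (-3)*4 + 1*1 = -12 + 1 = -11
Bivector part b = (-3)*1 - 1*4 = -3 - 4 = -7
uv = -11 - 7*e12


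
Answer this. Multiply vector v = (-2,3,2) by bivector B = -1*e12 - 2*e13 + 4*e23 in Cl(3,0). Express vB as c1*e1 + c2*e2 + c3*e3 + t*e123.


vB has grade-1 (vector) and grade-3 (trivector) parts: vB = (v _| B) + (v ^ B).
Vector part <vB>_1:
  e1: -v2*b12 - v3*b13 = -(3)*(-1) - (2)*(-2) = 7
  e2: v1*b12 - v3*b23 = (-2)*(-1) - (2)*(4) = -6
  e3: v1*b13 + v2*b23 = (-2)*(-2) + (3)*(4) = 16
Trivector part <vB>_3:
  e123: v1*b23 - v2*b13 + v3*b12 = (-2)*(4) - (3)*(-2) + (2)*(-1) = -4
vB = 7*e1 - 6*e2 + 16*e3 - 4*e123


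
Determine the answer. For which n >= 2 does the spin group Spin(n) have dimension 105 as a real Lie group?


dim Spin(n) = dim so(n) = n(n-1)/2.
Solve n(n-1)/2 = 105, i.e. n^2 - n - 210 = 0.
Discriminant = 1 + 8*105 = 841
n = (1 + sqrt(841))/2 = (1 + 29)/2 = 15


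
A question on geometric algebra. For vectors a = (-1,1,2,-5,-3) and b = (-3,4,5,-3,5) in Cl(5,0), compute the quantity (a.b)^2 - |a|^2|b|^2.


a . b = (-1)*(-3) + 1*4 + 2*5 + (-5)*(-3) + (-3)*5
= 3 + 4 + 10 + 15 + (-15) = 17
|a|^2 = (-1)^2 + 1^2 + 2^2 + (-5)^2 + (-3)^2 = 40
|b|^2 = (-3)^2 + 4^2 + 5^2 + (-3)^2 + 5^2 = 84
(a.b)^2 = 17^2 = 289
|a|^2 * |b|^2 = 40 * 84 = 3360
Result = 289 - 3360 = -3071


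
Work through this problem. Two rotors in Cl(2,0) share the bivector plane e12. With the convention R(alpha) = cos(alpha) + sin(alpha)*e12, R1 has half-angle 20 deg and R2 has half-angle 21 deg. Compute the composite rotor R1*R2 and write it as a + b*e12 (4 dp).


Same-plane rotors commute and their half-angles add:
R1*R2 = cos(a1 + a2) + sin(a1 + a2)*e12.
a1 + a2 = 20 + 21 = 41 deg
cos(41 deg) = 0.7547
sin(41 deg) = 0.6561
R1*R2 = 0.7547 + 0.6561*e12


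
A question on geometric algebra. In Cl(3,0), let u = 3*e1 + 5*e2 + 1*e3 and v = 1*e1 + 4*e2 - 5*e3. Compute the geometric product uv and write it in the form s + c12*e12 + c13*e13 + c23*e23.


In Cl(3,0): e_i^2 = 1, e_ie_j = -e_je_i for i != j.
Scalar part = u . v = 3*1 + 5*4 + 1*(-5)
= 3 + 20 + (-5) = 18
e12 coeff = 3*4 - 5*1 = 12 - 5 = 7
e13 coeff = 3*(-5) - 1*1 = -15 - 1 = -16
e23 coeff = 5*(-5) - 1*4 = -25 - 4 = -29
uv = 18 + 7*e12 - 16*e13 - 29*e23


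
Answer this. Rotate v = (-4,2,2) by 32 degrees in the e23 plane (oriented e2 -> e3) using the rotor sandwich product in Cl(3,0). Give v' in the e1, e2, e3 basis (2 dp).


Rotor R = cos(16deg) - sin(16deg)*e23
Rotation angle theta = 2 * 16 = 32 degrees in the e23 plane (e2 -> e3).
The component perpendicular to the plane (e1) is invariant: v'_1 = v1 = -4.00
cos(32deg) = 0.8480, sin(32deg) = 0.5299
v'_2 = v2*cos(theta) - v3*sin(theta) = 2*0.8480 - 2*0.5299 = 0.64
v'_3 = v2*sin(theta) + v3*cos(theta) = 2*0.5299 + 2*0.8480 = 2.76
v' = -4.00*e1 + 0.64*e2 + 2.76*e3


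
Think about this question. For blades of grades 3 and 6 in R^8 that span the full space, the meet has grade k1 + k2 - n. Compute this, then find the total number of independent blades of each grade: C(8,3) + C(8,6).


Meet grade = grade(A) + grade(B) - n
= 3 + 6 - 8 = 1
C(8,3) = 56
C(8,6) = 28
dim_A + dim_B = 56 + 28 = 84


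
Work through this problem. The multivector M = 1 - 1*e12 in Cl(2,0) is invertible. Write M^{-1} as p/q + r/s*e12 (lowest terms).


M = 1 - 1*e12, where e12^2 = -1.
Since M commutes with its reverse ~M = a - b*e12, M * ~M = a^2 - b^2*e12^2 = a^2 + b^2.
So M^{-1} = ~M / (a^2 + b^2) = (a - b*e12)/(a^2 + b^2).
a^2 + b^2 = 1 + 1 = 2
Scalar part = 1/2 = 1/2
Bivector coeff = 1/2 = 1/2
M^{-1} = 1/2 + 1/2*e12
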